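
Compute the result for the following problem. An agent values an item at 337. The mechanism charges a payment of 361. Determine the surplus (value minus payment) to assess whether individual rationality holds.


Step 1: Surplus = value - payment = 337 - 361 = -24
Step 2: IR is violated (surplus < 0)

-24


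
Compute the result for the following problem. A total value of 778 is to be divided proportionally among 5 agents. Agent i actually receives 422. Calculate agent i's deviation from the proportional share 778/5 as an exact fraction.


Step 1: Proportional share = 778/5
Step 2: Agent's actual allocation = 422
Step 3: Excess = 422 - 778/5 = 1332/5

1332/5


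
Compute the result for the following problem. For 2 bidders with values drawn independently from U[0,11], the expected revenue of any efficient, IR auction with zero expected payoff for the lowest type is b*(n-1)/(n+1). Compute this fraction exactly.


Step 1: By Revenue Equivalence, expected revenue = b*(n-1)/(n+1)
Step 2: Substituting n = 2, b = 11
Step 3: Revenue = 11*(2-1)/(2+1) = 11*1/3
Step 4: Revenue = 11/3

11/3


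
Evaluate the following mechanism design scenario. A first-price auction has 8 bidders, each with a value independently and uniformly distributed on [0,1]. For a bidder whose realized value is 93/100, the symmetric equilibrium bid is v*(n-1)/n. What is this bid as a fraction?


Step 1: The symmetric BNE bidding function is b(v) = v * (n-1) / n
Step 2: Substitute v = 93/100 and n = 8
Step 3: b = 93/100 * 7/8
Step 4: b = 651/800

651/800


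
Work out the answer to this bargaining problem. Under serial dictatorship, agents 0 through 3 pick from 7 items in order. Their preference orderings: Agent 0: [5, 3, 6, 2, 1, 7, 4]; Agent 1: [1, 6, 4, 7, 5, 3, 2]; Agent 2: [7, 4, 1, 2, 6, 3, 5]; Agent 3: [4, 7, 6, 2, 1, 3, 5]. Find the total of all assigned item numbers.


Step 1: Agent 0 picks item 5
Step 2: Agent 1 picks item 1
Step 3: Agent 2 picks item 7
Step 4: Agent 3 picks item 4
Step 5: Sum = 5 + 1 + 7 + 4 = 17

17


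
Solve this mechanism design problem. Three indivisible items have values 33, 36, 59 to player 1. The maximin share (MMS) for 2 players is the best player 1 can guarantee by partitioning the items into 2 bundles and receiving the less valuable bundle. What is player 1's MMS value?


Step 1: Item values = 33, 36, 59
Step 2: Enumerate all 2-bundle partitions and take the smaller bundle:
  Partition 1: {33} vs {36,59} -> bundles 33, 95; min = 33
  Partition 2: {36} vs {33,59} -> bundles 36, 92; min = 36
  Partition 3: {59} vs {33,36} -> bundles 59, 69; min = 59
Step 3: MMS = max(33, 36, 59) = 59

59


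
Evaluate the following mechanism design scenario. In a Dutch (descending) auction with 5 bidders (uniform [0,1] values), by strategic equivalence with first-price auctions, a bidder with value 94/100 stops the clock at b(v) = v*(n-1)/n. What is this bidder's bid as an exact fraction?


Step 1: Dutch auctions are strategically equivalent to first-price auctions
Step 2: The equilibrium bid is b(v) = v*(n-1)/n
Step 3: b = 47/50 * 4/5
Step 4: b = 94/125

94/125


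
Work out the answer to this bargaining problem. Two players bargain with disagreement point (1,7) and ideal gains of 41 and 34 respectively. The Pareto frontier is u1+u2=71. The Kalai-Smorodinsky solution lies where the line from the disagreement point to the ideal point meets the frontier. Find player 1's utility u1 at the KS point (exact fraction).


Step 1: At the KS point, (u1-d1)/r1 = (u2-d2)/r2 = t and u1+u2 = 71
Step 2: u1 = d1 + r1*t and u2 = d2 + r2*t, so (d1 + r1*t) + (d2 + r2*t) = 71
Step 3: t = (71 - 1 - 7)/(41 + 34) = 63/75 = 21/25
Step 4: u1 = d1 + r1*t = 1 + 41 * 21/25 = 886/25
Step 5: (Check: u2 = d2 + r2*t = 889/25; u1+u2 = 886/25 + 889/25 = 71, on the frontier.)

886/25


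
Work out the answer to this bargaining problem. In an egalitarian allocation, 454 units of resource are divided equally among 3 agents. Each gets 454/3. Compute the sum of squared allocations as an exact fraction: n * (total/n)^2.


Step 1: Each agent's share = 454/3
Step 2: Square of each share = (454/3)^2 = 206116/9
Step 3: Sum of squares = 3 * 206116/9 = 206116/3

206116/3


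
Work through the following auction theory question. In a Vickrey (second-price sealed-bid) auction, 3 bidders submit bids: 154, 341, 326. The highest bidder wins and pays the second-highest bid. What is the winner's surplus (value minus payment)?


Step 1: Sort bids in descending order: 341, 326, 154
Step 2: The winning bid is the highest: 341
Step 3: The payment equals the second-highest bid: 326
Step 4: Surplus = winner's bid - payment = 341 - 326 = 15

15


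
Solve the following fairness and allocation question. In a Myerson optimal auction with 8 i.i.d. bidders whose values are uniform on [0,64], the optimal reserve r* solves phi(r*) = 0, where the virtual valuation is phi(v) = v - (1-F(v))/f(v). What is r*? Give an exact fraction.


Step 1: For U[0,64], F(v) = v/64 and f(v) = 1/64
Step 2: phi(v) = v - (1 - v/64)/(1/64) = v - (64 - v) = 2v - 64
Step 3: Set phi(r*) = 0: 2r* - 64 = 0
Step 4: r* = 64/2 = 32 (the number of bidders n = 8 does not enter)

32


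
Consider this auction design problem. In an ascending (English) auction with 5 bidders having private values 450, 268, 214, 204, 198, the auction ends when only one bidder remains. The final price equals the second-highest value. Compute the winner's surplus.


Step 1: Identify the highest value: 450
Step 2: Identify the second-highest value: 268
Step 3: The final price = second-highest value = 268
Step 4: Surplus = 450 - 268 = 182

182


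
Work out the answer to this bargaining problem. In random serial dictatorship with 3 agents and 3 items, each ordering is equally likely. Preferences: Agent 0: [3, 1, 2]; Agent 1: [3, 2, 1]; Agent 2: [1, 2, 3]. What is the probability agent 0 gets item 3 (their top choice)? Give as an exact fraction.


Step 1: Agent 0 wants item 3
Step 2: There are 6 possible orderings of agents
Step 3: In 3 orderings, agent 0 gets item 3
Step 4: Probability = 3/6 = 1/2

1/2


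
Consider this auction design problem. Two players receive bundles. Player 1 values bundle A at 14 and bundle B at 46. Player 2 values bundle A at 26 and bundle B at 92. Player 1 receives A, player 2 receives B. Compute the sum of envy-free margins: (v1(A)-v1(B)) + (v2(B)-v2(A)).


Step 1: Player 1's margin = v1(A) - v1(B) = 14 - 46 = -32
Step 2: Player 2's margin = v2(B) - v2(A) = 92 - 26 = 66
Step 3: Total margin = -32 + 66 = 34

34


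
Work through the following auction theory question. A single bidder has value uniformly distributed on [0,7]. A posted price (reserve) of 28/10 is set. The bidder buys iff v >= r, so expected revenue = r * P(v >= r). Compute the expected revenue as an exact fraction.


Step 1: Posted price r = 14/5, value support [0,7]
Step 2: P(v >= r) = (7 - 14/5)/7 = 3/5
Step 3: Expected revenue = r * P(v >= r) = 14/5 * 3/5
Step 4: Revenue = 42/25

42/25


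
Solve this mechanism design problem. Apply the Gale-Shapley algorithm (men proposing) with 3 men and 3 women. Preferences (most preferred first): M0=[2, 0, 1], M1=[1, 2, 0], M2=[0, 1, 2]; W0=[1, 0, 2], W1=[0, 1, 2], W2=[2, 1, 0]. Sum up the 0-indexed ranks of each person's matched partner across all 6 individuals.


Step 1: Run Gale-Shapley (men propose, women hold best offer):
  M0 proposes to W2; she accepts
  M1 proposes to W1; she accepts
  M2 proposes to W0; she accepts
Step 2: Final matching: W0-M2, W1-M1, W2-M0
Step 3: 0-indexed ranks (man's rank of his match, then woman's): 0 + 2 + 0 + 1 + 0 + 2
Step 4: Total rank sum = 5

5


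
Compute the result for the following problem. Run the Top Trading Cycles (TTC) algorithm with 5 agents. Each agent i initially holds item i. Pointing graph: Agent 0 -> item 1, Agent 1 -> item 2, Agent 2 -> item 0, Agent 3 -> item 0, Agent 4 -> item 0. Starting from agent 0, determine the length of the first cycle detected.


Step 1: Trace the pointer graph from agent 0: 0 -> 1 -> 2 -> 0
Step 2: A cycle is detected when we revisit agent 0
Step 3: The cycle is: 0 -> 1 -> 2 -> 0
Step 4: Cycle length = 3

3


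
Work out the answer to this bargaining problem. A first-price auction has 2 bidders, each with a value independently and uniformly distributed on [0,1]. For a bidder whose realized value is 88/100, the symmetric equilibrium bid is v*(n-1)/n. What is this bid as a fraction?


Step 1: The symmetric BNE bidding function is b(v) = v * (n-1) / n
Step 2: Substitute v = 22/25 and n = 2
Step 3: b = 22/25 * 1/2
Step 4: b = 11/25

11/25


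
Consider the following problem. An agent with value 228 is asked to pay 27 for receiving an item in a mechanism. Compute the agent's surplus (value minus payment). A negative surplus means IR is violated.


Step 1: Surplus = value - payment = 228 - 27 = 201
Step 2: IR is satisfied (surplus >= 0)

201


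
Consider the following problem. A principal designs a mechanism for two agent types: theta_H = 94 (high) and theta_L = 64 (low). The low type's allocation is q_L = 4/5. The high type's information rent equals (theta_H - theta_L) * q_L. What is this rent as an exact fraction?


Step 1: theta_H - theta_L = 94 - 64 = 30
Step 2: Information rent = (theta_H - theta_L) * q_L
Step 3: = 30 * 4/5
Step 4: = 24

24


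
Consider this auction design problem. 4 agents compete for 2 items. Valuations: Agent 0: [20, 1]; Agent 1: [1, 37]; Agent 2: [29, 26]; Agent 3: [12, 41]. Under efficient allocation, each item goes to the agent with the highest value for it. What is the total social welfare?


Step 1: For each item, find the maximum value among all agents.
Step 2: Item 0 -> Agent 2 (value 29)
Step 3: Item 1 -> Agent 3 (value 41)
Step 4: Total welfare = 29 + 41 = 70

70


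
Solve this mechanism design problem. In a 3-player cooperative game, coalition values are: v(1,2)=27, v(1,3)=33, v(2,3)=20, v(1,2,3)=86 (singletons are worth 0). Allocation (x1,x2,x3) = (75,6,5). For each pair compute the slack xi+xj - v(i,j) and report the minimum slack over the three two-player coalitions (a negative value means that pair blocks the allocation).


Step 1: Slack for coalition (1,2): x1+x2 - v12 = 81 - 27 = 54
Step 2: Slack for coalition (1,3): x1+x3 - v13 = 80 - 33 = 47
Step 3: Slack for coalition (2,3): x2+x3 - v23 = 11 - 20 = -9
Step 4: Minimum slack = min(54, 47, -9) = -9, attained by (2,3); coalition (2,3) can block (slack < 0), so the allocation is not in the core

-9


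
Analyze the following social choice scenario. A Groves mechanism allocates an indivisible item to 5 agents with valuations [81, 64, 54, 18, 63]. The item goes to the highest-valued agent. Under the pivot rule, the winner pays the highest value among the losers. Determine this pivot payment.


Step 1: The efficient winner is agent 0 with value 81
Step 2: Other agents' values: [64, 54, 18, 63]
Step 3: Pivot payment = max(others) = 64
Step 4: The winner pays 64

64


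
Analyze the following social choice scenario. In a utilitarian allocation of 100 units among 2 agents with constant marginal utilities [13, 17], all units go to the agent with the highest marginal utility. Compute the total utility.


Step 1: The marginal utilities are [13, 17]
Step 2: The highest marginal utility is 17
Step 3: All 100 units go to that agent
Step 4: Total utility = 17 * 100 = 1700

1700


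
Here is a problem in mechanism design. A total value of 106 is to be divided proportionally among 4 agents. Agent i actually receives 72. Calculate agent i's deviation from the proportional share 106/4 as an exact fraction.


Step 1: Proportional share = 106/4 = 53/2
Step 2: Agent's actual allocation = 72
Step 3: Excess = 72 - 53/2 = 91/2

91/2


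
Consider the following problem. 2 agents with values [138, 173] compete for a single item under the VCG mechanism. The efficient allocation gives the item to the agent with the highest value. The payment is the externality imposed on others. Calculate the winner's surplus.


Step 1: The winner is the agent with the highest value: agent 1 with value 173
Step 2: Values of other agents: [138]
Step 3: VCG payment = max of others' values = 138
Step 4: Surplus = 173 - 138 = 35

35


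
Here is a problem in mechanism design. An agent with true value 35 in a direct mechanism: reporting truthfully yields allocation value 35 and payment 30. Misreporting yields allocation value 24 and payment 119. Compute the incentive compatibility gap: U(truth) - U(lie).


Step 1: U(truth) = value - payment = 35 - 30 = 5
Step 2: U(lie) = allocation - payment = 24 - 119 = -95
Step 3: IC gap = 5 - (-95) = 100

100


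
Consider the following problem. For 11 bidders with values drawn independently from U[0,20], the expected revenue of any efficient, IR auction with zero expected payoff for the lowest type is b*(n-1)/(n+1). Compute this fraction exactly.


Step 1: By Revenue Equivalence, expected revenue = b*(n-1)/(n+1)
Step 2: Substituting n = 11, b = 20
Step 3: Revenue = 20*(11-1)/(11+1) = 20*10/12
Step 4: Revenue = 200/12 = 50/3

50/3


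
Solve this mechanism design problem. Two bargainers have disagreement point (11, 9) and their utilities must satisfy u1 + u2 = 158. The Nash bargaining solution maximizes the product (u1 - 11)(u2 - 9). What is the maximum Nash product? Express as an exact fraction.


Step 1: The Nash solution splits surplus symmetrically above the disagreement point
Step 2: u1 = (total + d1 - d2)/2 = (158 + 11 - 9)/2 = 80
Step 3: u2 = (total - d1 + d2)/2 = (158 - 11 + 9)/2 = 78
Step 4: Nash product = (80 - 11) * (78 - 9)
Step 5: = 69 * 69 = 4761

4761


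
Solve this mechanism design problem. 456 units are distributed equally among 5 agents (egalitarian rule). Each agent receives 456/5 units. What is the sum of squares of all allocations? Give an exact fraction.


Step 1: Each agent's share = 456/5
Step 2: Square of each share = (456/5)^2 = 207936/25
Step 3: Sum of squares = 5 * 207936/25 = 207936/5

207936/5


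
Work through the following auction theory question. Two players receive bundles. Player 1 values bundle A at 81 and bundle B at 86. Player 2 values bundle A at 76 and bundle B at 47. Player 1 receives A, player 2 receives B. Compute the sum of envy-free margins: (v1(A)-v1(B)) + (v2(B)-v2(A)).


Step 1: Player 1's margin = v1(A) - v1(B) = 81 - 86 = -5
Step 2: Player 2's margin = v2(B) - v2(A) = 47 - 76 = -29
Step 3: Total margin = -5 + -29 = -34

-34


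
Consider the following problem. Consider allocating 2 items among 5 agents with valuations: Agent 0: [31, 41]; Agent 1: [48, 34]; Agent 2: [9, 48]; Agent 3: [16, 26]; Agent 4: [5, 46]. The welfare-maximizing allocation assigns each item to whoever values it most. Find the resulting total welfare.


Step 1: For each item, find the maximum value among all agents.
Step 2: Item 0 -> Agent 1 (value 48)
Step 3: Item 1 -> Agent 2 (value 48)
Step 4: Total welfare = 48 + 48 = 96

96


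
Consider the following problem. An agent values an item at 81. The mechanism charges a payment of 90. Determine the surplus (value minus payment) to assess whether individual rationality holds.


Step 1: Surplus = value - payment = 81 - 90 = -9
Step 2: IR is violated (surplus < 0)

-9


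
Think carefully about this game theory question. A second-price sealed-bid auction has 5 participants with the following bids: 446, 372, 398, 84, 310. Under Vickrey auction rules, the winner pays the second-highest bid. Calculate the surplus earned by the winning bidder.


Step 1: Sort bids in descending order: 446, 398, 372, 310, 84
Step 2: The winning bid is the highest: 446
Step 3: The payment equals the second-highest bid: 398
Step 4: Surplus = winner's bid - payment = 446 - 398 = 48

48


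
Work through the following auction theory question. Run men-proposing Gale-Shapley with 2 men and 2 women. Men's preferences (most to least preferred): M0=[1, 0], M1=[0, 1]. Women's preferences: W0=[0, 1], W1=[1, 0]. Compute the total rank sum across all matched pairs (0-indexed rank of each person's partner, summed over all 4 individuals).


Step 1: Run Gale-Shapley (men propose, women hold best offer):
  M0 proposes to W1; she accepts
  M1 proposes to W0; she accepts
Step 2: Final matching: W0-M1, W1-M0
Step 3: 0-indexed ranks (man's rank of his match, then woman's): 0 + 1 + 0 + 1
Step 4: Total rank sum = 2

2


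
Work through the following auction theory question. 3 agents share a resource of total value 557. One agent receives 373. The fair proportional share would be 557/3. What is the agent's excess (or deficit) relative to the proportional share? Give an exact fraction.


Step 1: Proportional share = 557/3
Step 2: Agent's actual allocation = 373
Step 3: Excess = 373 - 557/3 = 562/3

562/3


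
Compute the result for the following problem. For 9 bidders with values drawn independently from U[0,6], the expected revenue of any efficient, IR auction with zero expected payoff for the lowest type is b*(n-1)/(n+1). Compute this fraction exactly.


Step 1: By Revenue Equivalence, expected revenue = b*(n-1)/(n+1)
Step 2: Substituting n = 9, b = 6
Step 3: Revenue = 6*(9-1)/(9+1) = 6*8/10
Step 4: Revenue = 48/10 = 24/5

24/5


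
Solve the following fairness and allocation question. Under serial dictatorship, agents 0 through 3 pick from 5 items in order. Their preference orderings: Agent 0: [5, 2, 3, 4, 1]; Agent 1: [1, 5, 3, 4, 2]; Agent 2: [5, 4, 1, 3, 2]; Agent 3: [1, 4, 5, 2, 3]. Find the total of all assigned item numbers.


Step 1: Agent 0 picks item 5
Step 2: Agent 1 picks item 1
Step 3: Agent 2 picks item 4
Step 4: Agent 3 picks item 2
Step 5: Sum = 5 + 1 + 4 + 2 = 12

12


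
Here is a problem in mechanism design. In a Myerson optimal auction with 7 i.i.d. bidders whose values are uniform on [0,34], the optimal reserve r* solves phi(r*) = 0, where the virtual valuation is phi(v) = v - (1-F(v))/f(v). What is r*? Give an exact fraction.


Step 1: For U[0,34], F(v) = v/34 and f(v) = 1/34
Step 2: phi(v) = v - (1 - v/34)/(1/34) = v - (34 - v) = 2v - 34
Step 3: Set phi(r*) = 0: 2r* - 34 = 0
Step 4: r* = 34/2 = 17 (the number of bidders n = 7 does not enter)

17


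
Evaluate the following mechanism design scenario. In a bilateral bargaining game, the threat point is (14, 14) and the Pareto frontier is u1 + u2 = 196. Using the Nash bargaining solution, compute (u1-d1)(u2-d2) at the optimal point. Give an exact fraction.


Step 1: The Nash solution splits surplus symmetrically above the disagreement point
Step 2: u1 = (total + d1 - d2)/2 = (196 + 14 - 14)/2 = 98
Step 3: u2 = (total - d1 + d2)/2 = (196 - 14 + 14)/2 = 98
Step 4: Nash product = (98 - 14) * (98 - 14)
Step 5: = 84 * 84 = 7056

7056


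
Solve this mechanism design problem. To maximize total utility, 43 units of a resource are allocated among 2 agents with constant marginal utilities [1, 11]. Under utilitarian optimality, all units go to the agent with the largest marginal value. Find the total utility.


Step 1: The marginal utilities are [1, 11]
Step 2: The highest marginal utility is 11
Step 3: All 43 units go to that agent
Step 4: Total utility = 11 * 43 = 473

473


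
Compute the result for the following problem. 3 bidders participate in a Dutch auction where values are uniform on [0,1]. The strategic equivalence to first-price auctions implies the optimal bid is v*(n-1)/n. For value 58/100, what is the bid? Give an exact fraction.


Step 1: Dutch auctions are strategically equivalent to first-price auctions
Step 2: The equilibrium bid is b(v) = v*(n-1)/n
Step 3: b = 29/50 * 2/3
Step 4: b = 29/75

29/75


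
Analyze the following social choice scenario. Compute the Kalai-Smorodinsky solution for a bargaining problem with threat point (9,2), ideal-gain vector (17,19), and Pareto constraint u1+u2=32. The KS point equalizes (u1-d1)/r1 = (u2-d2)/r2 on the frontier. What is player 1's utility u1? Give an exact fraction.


Step 1: At the KS point, (u1-d1)/r1 = (u2-d2)/r2 = t and u1+u2 = 32
Step 2: u1 = d1 + r1*t and u2 = d2 + r2*t, so (d1 + r1*t) + (d2 + r2*t) = 32
Step 3: t = (32 - 9 - 2)/(17 + 19) = 21/36 = 7/12
Step 4: u1 = d1 + r1*t = 9 + 17 * 7/12 = 227/12
Step 5: (Check: u2 = d2 + r2*t = 157/12; u1+u2 = 227/12 + 157/12 = 32, on the frontier.)

227/12


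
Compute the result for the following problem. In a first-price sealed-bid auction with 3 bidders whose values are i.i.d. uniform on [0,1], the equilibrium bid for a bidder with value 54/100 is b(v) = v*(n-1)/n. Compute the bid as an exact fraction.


Step 1: The symmetric BNE bidding function is b(v) = v * (n-1) / n
Step 2: Substitute v = 27/50 and n = 3
Step 3: b = 27/50 * 2/3
Step 4: b = 9/25

9/25


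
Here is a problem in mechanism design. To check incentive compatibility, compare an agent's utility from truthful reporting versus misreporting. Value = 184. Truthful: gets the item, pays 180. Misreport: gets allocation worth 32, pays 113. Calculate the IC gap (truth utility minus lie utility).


Step 1: U(truth) = value - payment = 184 - 180 = 4
Step 2: U(lie) = allocation - payment = 32 - 113 = -81
Step 3: IC gap = 4 - (-81) = 85

85


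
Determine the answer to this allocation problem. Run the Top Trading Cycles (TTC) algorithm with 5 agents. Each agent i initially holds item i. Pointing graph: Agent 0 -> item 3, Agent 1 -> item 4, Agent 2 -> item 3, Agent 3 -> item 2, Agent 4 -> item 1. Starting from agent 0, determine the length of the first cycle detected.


Step 1: Trace the pointer graph from agent 0: 0 -> 3 -> 2 -> 3
Step 2: A cycle is detected when we revisit agent 3
Step 3: The cycle is: 3 -> 2 -> 3
Step 4: Cycle length = 2

2


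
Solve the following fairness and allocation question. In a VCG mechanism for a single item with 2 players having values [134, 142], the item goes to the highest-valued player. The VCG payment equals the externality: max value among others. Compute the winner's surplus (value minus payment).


Step 1: The winner is the agent with the highest value: agent 1 with value 142
Step 2: Values of other agents: [134]
Step 3: VCG payment = max of others' values = 134
Step 4: Surplus = 142 - 134 = 8

8


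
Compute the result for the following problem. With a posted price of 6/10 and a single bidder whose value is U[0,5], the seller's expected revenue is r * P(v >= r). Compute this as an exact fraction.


Step 1: Posted price r = 3/5, value support [0,5]
Step 2: P(v >= r) = (5 - 3/5)/5 = 22/25
Step 3: Expected revenue = r * P(v >= r) = 3/5 * 22/25
Step 4: Revenue = 66/125

66/125


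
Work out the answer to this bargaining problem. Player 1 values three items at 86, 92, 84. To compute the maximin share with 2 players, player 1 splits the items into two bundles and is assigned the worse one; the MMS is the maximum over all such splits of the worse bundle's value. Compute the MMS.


Step 1: Item values = 86, 92, 84
Step 2: Enumerate all 2-bundle partitions and take the smaller bundle:
  Partition 1: {86} vs {92,84} -> bundles 86, 176; min = 86
  Partition 2: {92} vs {86,84} -> bundles 92, 170; min = 92
  Partition 3: {84} vs {86,92} -> bundles 84, 178; min = 84
Step 3: MMS = max(86, 92, 84) = 92

92


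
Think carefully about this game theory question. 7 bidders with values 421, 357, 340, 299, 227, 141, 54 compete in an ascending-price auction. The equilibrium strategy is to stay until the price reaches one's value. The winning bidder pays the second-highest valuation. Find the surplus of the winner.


Step 1: Identify the highest value: 421
Step 2: Identify the second-highest value: 357
Step 3: The final price = second-highest value = 357
Step 4: Surplus = 421 - 357 = 64

64


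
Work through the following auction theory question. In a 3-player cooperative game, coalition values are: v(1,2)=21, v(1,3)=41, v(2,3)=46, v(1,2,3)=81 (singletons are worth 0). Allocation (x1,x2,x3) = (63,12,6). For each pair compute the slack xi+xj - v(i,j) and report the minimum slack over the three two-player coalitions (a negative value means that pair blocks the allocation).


Step 1: Slack for coalition (1,2): x1+x2 - v12 = 75 - 21 = 54
Step 2: Slack for coalition (1,3): x1+x3 - v13 = 69 - 41 = 28
Step 3: Slack for coalition (2,3): x2+x3 - v23 = 18 - 46 = -28
Step 4: Minimum slack = min(54, 28, -28) = -28, attained by (2,3); coalition (2,3) can block (slack < 0), so the allocation is not in the core

-28


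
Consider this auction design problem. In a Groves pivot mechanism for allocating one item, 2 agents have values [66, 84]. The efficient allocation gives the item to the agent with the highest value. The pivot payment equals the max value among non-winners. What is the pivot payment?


Step 1: The efficient winner is agent 1 with value 84
Step 2: Other agents' values: [66]
Step 3: Pivot payment = max(others) = 66
Step 4: The winner pays 66

66


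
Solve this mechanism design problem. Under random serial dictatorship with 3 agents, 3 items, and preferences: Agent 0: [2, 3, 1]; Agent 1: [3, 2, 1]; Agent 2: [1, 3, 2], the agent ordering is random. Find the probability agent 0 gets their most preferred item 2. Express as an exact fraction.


Step 1: Agent 0 wants item 2
Step 2: There are 6 possible orderings of agents
Step 3: In 6 orderings, agent 0 gets item 2
Step 4: Probability = 6/6 = 1

1


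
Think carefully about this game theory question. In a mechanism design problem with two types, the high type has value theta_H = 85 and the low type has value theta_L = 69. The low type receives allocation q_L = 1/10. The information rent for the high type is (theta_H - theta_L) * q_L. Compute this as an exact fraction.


Step 1: theta_H - theta_L = 85 - 69 = 16
Step 2: Information rent = (theta_H - theta_L) * q_L
Step 3: = 16 * 1/10
Step 4: = 8/5

8/5


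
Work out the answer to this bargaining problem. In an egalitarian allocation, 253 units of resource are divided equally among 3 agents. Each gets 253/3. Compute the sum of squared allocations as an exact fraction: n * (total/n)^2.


Step 1: Each agent's share = 253/3
Step 2: Square of each share = (253/3)^2 = 64009/9
Step 3: Sum of squares = 3 * 64009/9 = 64009/3

64009/3


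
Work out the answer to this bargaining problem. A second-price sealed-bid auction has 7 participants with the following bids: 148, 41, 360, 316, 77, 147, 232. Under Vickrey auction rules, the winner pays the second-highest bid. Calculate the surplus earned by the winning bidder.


Step 1: Sort bids in descending order: 360, 316, 232, 148, 147, 77, 41
Step 2: The winning bid is the highest: 360
Step 3: The payment equals the second-highest bid: 316
Step 4: Surplus = winner's bid - payment = 360 - 316 = 44

44


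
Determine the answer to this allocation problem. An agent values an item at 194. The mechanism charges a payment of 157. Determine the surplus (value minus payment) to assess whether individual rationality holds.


Step 1: Surplus = value - payment = 194 - 157 = 37
Step 2: IR is satisfied (surplus >= 0)

37


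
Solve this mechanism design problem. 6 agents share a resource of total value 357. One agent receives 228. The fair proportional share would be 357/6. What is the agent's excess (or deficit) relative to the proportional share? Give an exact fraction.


Step 1: Proportional share = 357/6 = 119/2
Step 2: Agent's actual allocation = 228
Step 3: Excess = 228 - 119/2 = 337/2

337/2


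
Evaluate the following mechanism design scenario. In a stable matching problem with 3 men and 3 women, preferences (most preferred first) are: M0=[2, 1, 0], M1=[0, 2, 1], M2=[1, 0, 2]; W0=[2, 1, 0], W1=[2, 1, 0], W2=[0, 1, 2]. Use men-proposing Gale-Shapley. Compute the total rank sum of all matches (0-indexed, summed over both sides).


Step 1: Run Gale-Shapley (men propose, women hold best offer):
  M0 proposes to W2; she accepts
  M1 proposes to W0; she accepts
  M2 proposes to W1; she accepts
Step 2: Final matching: W0-M1, W1-M2, W2-M0
Step 3: 0-indexed ranks (man's rank of his match, then woman's): 0 + 1 + 0 + 0 + 0 + 0
Step 4: Total rank sum = 1

1


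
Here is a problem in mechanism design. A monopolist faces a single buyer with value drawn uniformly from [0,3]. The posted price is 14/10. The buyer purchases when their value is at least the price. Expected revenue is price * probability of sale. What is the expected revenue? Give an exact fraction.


Step 1: Posted price r = 7/5, value support [0,3]
Step 2: P(v >= r) = (3 - 7/5)/3 = 8/15
Step 3: Expected revenue = r * P(v >= r) = 7/5 * 8/15
Step 4: Revenue = 56/75

56/75


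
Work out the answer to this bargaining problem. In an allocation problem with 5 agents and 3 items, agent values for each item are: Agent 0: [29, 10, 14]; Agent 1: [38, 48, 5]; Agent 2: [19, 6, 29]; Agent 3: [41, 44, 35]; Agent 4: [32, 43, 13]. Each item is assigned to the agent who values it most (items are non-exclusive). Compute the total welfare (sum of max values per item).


Step 1: For each item, find the maximum value among all agents.
Step 2: Item 0 -> Agent 3 (value 41)
Step 3: Item 1 -> Agent 1 (value 48)
Step 4: Item 2 -> Agent 3 (value 35)
Step 5: Total welfare = 41 + 48 + 35 = 124

124


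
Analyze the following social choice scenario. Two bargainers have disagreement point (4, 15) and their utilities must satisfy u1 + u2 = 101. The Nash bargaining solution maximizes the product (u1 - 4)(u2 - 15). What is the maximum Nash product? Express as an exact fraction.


Step 1: The Nash solution splits surplus symmetrically above the disagreement point
Step 2: u1 = (total + d1 - d2)/2 = (101 + 4 - 15)/2 = 45
Step 3: u2 = (total - d1 + d2)/2 = (101 - 4 + 15)/2 = 56
Step 4: Nash product = (45 - 4) * (56 - 15)
Step 5: = 41 * 41 = 1681

1681


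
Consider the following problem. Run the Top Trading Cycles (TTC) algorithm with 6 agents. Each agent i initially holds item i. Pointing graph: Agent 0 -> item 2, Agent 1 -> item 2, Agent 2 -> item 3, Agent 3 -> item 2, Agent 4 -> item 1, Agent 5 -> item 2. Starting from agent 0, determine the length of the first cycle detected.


Step 1: Trace the pointer graph from agent 0: 0 -> 2 -> 3 -> 2
Step 2: A cycle is detected when we revisit agent 2
Step 3: The cycle is: 2 -> 3 -> 2
Step 4: Cycle length = 2

2


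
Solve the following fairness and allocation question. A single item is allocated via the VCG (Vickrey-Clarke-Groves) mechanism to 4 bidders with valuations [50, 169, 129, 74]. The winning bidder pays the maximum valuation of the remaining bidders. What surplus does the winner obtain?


Step 1: The winner is the agent with the highest value: agent 1 with value 169
Step 2: Values of other agents: [50, 129, 74]
Step 3: VCG payment = max of others' values = 129
Step 4: Surplus = 169 - 129 = 40

40


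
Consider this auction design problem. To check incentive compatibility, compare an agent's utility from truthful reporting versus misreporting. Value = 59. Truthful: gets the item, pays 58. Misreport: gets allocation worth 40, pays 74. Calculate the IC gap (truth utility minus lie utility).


Step 1: U(truth) = value - payment = 59 - 58 = 1
Step 2: U(lie) = allocation - payment = 40 - 74 = -34
Step 3: IC gap = 1 - (-34) = 35

35


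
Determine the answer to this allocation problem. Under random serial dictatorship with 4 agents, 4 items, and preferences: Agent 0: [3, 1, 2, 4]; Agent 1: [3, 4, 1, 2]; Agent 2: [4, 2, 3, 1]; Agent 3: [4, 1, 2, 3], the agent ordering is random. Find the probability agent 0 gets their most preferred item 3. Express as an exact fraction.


Step 1: Agent 0 wants item 3
Step 2: There are 24 possible orderings of agents
Step 3: In 12 orderings, agent 0 gets item 3
Step 4: Probability = 12/24 = 1/2

1/2


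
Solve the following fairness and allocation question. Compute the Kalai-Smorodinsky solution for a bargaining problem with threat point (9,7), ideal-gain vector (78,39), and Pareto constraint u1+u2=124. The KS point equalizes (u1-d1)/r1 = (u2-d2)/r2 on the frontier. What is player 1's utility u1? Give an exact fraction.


Step 1: At the KS point, (u1-d1)/r1 = (u2-d2)/r2 = t and u1+u2 = 124
Step 2: u1 = d1 + r1*t and u2 = d2 + r2*t, so (d1 + r1*t) + (d2 + r2*t) = 124
Step 3: t = (124 - 9 - 7)/(78 + 39) = 108/117 = 12/13
Step 4: u1 = d1 + r1*t = 9 + 78 * 12/13 = 81
Step 5: (Check: u2 = d2 + r2*t = 43; u1+u2 = 81 + 43 = 124, on the frontier.)

81


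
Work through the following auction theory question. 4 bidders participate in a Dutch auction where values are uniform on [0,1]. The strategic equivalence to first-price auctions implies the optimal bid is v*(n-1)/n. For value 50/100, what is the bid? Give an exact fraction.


Step 1: Dutch auctions are strategically equivalent to first-price auctions
Step 2: The equilibrium bid is b(v) = v*(n-1)/n
Step 3: b = 1/2 * 3/4
Step 4: b = 3/8

3/8


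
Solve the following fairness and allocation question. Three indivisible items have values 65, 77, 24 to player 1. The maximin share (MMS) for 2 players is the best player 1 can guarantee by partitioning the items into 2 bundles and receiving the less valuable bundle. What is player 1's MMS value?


Step 1: Item values = 65, 77, 24
Step 2: Enumerate all 2-bundle partitions and take the smaller bundle:
  Partition 1: {65} vs {77,24} -> bundles 65, 101; min = 65
  Partition 2: {77} vs {65,24} -> bundles 77, 89; min = 77
  Partition 3: {24} vs {65,77} -> bundles 24, 142; min = 24
Step 3: MMS = max(65, 77, 24) = 77

77


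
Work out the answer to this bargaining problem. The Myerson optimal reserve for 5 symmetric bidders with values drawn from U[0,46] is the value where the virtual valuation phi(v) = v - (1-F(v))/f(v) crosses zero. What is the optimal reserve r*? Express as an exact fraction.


Step 1: For U[0,46], F(v) = v/46 and f(v) = 1/46
Step 2: phi(v) = v - (1 - v/46)/(1/46) = v - (46 - v) = 2v - 46
Step 3: Set phi(r*) = 0: 2r* - 46 = 0
Step 4: r* = 46/2 = 23 (the number of bidders n = 5 does not enter)

23


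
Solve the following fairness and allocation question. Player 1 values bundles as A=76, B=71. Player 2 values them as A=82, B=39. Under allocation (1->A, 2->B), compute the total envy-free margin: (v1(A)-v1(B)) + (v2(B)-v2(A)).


Step 1: Player 1's margin = v1(A) - v1(B) = 76 - 71 = 5
Step 2: Player 2's margin = v2(B) - v2(A) = 39 - 82 = -43
Step 3: Total margin = 5 + -43 = -38

-38


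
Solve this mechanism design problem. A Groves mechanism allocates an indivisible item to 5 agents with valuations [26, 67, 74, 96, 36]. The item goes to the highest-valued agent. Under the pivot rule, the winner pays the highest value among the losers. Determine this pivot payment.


Step 1: The efficient winner is agent 3 with value 96
Step 2: Other agents' values: [26, 67, 74, 36]
Step 3: Pivot payment = max(others) = 74
Step 4: The winner pays 74

74


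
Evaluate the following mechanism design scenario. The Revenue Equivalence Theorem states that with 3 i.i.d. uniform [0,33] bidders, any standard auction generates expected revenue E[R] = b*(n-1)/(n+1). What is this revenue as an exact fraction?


Step 1: By Revenue Equivalence, expected revenue = b*(n-1)/(n+1)
Step 2: Substituting n = 3, b = 33
Step 3: Revenue = 33*(3-1)/(3+1) = 33*2/4
Step 4: Revenue = 66/4 = 33/2

33/2


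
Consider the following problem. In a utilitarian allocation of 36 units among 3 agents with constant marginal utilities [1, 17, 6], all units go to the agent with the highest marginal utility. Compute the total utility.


Step 1: The marginal utilities are [1, 17, 6]
Step 2: The highest marginal utility is 17
Step 3: All 36 units go to that agent
Step 4: Total utility = 17 * 36 = 612

612


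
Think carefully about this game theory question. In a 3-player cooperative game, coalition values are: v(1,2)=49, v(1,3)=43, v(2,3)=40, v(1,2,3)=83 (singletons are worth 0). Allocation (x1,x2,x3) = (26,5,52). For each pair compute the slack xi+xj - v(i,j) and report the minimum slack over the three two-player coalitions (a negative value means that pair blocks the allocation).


Step 1: Slack for coalition (1,2): x1+x2 - v12 = 31 - 49 = -18
Step 2: Slack for coalition (1,3): x1+x3 - v13 = 78 - 43 = 35
Step 3: Slack for coalition (2,3): x2+x3 - v23 = 57 - 40 = 17
Step 4: Minimum slack = min(-18, 35, 17) = -18, attained by (1,2); coalition (1,2) can block (slack < 0), so the allocation is not in the core

-18


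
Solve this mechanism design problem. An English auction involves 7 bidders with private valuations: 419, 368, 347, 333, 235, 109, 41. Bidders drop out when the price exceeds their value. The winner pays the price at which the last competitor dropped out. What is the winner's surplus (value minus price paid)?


Step 1: Identify the highest value: 419
Step 2: Identify the second-highest value: 368
Step 3: The final price = second-highest value = 368
Step 4: Surplus = 419 - 368 = 51

51


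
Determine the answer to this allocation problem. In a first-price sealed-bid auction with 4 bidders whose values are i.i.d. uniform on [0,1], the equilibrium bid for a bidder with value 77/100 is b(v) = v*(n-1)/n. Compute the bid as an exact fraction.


Step 1: The symmetric BNE bidding function is b(v) = v * (n-1) / n
Step 2: Substitute v = 77/100 and n = 4
Step 3: b = 77/100 * 3/4
Step 4: b = 231/400

231/400


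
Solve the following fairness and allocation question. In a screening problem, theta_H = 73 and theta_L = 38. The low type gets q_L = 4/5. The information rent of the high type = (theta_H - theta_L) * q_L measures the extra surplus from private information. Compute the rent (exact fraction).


Step 1: theta_H - theta_L = 73 - 38 = 35
Step 2: Information rent = (theta_H - theta_L) * q_L
Step 3: = 35 * 4/5
Step 4: = 28

28


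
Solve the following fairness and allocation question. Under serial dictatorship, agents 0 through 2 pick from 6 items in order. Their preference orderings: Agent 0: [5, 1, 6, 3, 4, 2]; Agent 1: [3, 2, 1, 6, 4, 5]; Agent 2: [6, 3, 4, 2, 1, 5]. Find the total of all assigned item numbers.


Step 1: Agent 0 picks item 5
Step 2: Agent 1 picks item 3
Step 3: Agent 2 picks item 6
Step 4: Sum = 5 + 3 + 6 = 14

14


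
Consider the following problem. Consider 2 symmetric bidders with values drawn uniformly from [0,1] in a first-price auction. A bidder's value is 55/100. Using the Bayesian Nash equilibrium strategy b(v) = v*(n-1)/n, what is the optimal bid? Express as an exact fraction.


Step 1: The symmetric BNE bidding function is b(v) = v * (n-1) / n
Step 2: Substitute v = 11/20 and n = 2
Step 3: b = 11/20 * 1/2
Step 4: b = 11/40

11/40


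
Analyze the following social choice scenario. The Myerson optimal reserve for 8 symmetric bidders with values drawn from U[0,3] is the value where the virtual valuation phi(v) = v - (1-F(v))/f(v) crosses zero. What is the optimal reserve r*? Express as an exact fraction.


Step 1: For U[0,3], F(v) = v/3 and f(v) = 1/3
Step 2: phi(v) = v - (1 - v/3)/(1/3) = v - (3 - v) = 2v - 3
Step 3: Set phi(r*) = 0: 2r* - 3 = 0
Step 4: r* = 3/2 (the number of bidders n = 8 does not enter)

3/2


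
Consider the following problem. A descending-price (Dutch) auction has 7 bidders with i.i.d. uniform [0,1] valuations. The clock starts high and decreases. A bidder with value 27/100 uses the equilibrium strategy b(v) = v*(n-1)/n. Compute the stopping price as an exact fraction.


Step 1: Dutch auctions are strategically equivalent to first-price auctions
Step 2: The equilibrium bid is b(v) = v*(n-1)/n
Step 3: b = 27/100 * 6/7
Step 4: b = 81/350

81/350


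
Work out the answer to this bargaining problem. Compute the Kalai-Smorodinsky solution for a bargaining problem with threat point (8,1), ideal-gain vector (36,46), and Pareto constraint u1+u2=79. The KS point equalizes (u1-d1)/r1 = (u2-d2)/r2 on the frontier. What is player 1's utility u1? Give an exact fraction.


Step 1: At the KS point, (u1-d1)/r1 = (u2-d2)/r2 = t and u1+u2 = 79
Step 2: u1 = d1 + r1*t and u2 = d2 + r2*t, so (d1 + r1*t) + (d2 + r2*t) = 79
Step 3: t = (79 - 8 - 1)/(36 + 46) = 70/82 = 35/41
Step 4: u1 = d1 + r1*t = 8 + 36 * 35/41 = 1588/41
Step 5: (Check: u2 = d2 + r2*t = 1651/41; u1+u2 = 1588/41 + 1651/41 = 79, on the frontier.)

1588/41
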